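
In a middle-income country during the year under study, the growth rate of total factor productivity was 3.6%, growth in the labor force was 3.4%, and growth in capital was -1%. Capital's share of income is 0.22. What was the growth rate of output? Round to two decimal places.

Output growth was 6.03%.

Labor's share = 1 − 0.22 = 0.78.
Capital: 0.22 × (-1) = -0.22 pp.
The labor force: 0.78 × 3.4 = 2.652 pp.
Output growth = 3.6 + 2.432 = 6.032%.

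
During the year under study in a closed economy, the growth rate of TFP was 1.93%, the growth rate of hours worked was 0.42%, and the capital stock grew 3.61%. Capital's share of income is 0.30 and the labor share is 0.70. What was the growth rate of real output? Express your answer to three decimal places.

Real output growth was 3.307%.

Labor's share = 1 − 0.3 = 0.7.
The capital stock: 0.3 × 3.61 = 1.083 pp.
Hours worked: 0.7 × 0.42 = 0.294 pp.
Output growth = 1.93 + 1.377 = 3.307%.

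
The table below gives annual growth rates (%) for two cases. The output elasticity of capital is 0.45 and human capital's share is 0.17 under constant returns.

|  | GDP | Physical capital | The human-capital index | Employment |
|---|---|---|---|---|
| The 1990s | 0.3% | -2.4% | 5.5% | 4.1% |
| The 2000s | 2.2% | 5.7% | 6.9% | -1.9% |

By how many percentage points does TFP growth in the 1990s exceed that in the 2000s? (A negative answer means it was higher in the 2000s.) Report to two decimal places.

Labor's share = 1 − 0.45 − 0.17 = 0.38.
The 1990s: TFP = 0.3 + 1.08 − 0.935 − 1.558 = -1.113%.
The 2000s: TFP = 2.2 − 2.565 − 1.173 + 0.722 = -0.816%.
Difference = -1.113 − (-0.816) = -0.297 pp.

-0.30 percentage points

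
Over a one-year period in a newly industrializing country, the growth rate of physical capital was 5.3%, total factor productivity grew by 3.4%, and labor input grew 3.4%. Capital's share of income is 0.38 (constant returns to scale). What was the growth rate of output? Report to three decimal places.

Labor's share = 1 − 0.38 = 0.62.
Physical capital: 0.38 × 5.3 = 2.014 pp.
Labor input: 0.62 × 3.4 = 2.108 pp.
Output growth = 3.4 + 4.122 = 7.522%.

7.522%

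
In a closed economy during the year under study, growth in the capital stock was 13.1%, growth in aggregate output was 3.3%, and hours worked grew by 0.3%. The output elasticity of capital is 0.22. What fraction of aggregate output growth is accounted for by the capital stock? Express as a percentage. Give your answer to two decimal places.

The capital stock accounted for 87.33% of growth.

The capital stock contributed 0.22 × 13.1 = 2.882 pp.
Share of growth = 2.882 / 3.3 × 100 = 87.3333%.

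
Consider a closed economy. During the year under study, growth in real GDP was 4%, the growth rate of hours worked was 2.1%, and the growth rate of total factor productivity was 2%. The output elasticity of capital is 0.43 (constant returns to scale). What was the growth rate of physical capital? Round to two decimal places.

1.87%

Labor's share = 1 − 0.43 = 0.57.
gY = gA + 0.57×2.1 + 0.43×g.
0.43×g = 4 − 2 − 1.197 = 0.803.
g = 0.803 / 0.43 = 1.8674%.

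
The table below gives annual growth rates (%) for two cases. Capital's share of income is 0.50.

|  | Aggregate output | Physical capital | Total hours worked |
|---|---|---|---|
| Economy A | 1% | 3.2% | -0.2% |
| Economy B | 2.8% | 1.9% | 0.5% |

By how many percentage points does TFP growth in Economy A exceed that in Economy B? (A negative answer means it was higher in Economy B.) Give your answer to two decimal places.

Labor's share = 1 − 0.5 = 0.5.
Economy A: TFP = 1 − 1.6 + 0.1 = -0.5%.
Economy B: TFP = 2.8 − 0.95 − 0.25 = 1.6%.
Difference = -0.5 − (1.6) = -2.1 pp.

-2.10 percentage points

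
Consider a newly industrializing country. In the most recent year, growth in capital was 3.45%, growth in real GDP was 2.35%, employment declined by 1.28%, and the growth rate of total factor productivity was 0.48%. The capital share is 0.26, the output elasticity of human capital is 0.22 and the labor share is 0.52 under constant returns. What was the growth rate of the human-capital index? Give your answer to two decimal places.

Labor's share = 1 − 0.26 − 0.22 = 0.52.
gY = gA + 0.26×3.45 + 0.52×(-1.28) + 0.22×g.
0.22×g = 2.35 − 0.48 − 0.2314 = 1.6386.
g = 1.6386 / 0.22 = 7.4482%.

The human-capital index growth was 7.45%.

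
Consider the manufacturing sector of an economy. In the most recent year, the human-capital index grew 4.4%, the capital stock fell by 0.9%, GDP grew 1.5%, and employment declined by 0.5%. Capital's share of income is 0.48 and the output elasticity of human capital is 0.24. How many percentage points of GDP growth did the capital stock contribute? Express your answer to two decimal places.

Contribution = share × growth = 0.48 × (-0.9) = -0.432 pp.

-0.43 pp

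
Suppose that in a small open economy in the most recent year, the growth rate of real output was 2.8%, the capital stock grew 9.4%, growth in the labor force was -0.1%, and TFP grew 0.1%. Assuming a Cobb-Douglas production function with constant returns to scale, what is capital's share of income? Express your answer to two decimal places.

gY = gA + α·gK + (1−α)·gL, so gY − gA − gL = α(gK − gL).
2.8 − 0.1 + 0.1 = α × (9.4 − (-0.1)).
2.8 = 9.5 α, so α = 0.2947.

Capital's share of income is 0.29.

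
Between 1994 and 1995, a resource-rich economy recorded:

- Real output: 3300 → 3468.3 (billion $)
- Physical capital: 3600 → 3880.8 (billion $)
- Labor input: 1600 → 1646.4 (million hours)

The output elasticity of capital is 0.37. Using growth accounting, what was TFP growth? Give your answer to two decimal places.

Real output growth = (3468.3 − 3300) / 3300 = 5.1%.
Physical capital growth = (3880.8 − 3600) / 3600 = 7.8%.
Labor input growth = (1646.4 − 1600) / 1600 = 2.9%.
Labor's share = 1 − 0.37 = 0.63.
Physical capital: 0.37 × 7.8 = 2.886 pp.
Labor input: 0.63 × 2.9 = 1.827 pp.
TFP growth = 5.1 − 4.713 = 0.387%.

0.39%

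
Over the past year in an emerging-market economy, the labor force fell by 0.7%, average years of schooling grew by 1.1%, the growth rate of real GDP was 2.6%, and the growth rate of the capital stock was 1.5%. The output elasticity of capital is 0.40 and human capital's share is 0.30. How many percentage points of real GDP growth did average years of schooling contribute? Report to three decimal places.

0.330

Contribution = share × growth = 0.3 × 1.1 = 0.33 pp.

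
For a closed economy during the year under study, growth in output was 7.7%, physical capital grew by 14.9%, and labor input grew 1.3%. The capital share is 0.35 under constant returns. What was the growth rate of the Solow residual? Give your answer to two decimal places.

Labor's share = 1 − 0.35 = 0.65.
Physical capital: 0.35 × 14.9 = 5.215 pp.
Labor input: 0.65 × 1.3 = 0.845 pp.
TFP growth = 7.7 − 6.06 = 1.64%.

The Solow residual grew 1.64%.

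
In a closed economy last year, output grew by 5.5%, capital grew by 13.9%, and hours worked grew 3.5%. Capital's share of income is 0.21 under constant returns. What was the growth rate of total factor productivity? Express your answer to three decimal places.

-0.184%

Labor's share = 1 − 0.21 = 0.79.
Capital: 0.21 × 13.9 = 2.919 pp.
Hours worked: 0.79 × 3.5 = 2.765 pp.
TFP growth = 5.5 − 5.684 = -0.184%.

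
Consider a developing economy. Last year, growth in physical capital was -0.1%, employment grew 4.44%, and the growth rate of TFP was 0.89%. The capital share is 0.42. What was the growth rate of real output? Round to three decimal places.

Labor's share = 1 − 0.42 = 0.58.
Physical capital: 0.42 × (-0.1) = -0.042 pp.
Employment: 0.58 × 4.44 = 2.5752 pp.
Output growth = 0.89 + 2.5332 = 3.4232%.

3.423%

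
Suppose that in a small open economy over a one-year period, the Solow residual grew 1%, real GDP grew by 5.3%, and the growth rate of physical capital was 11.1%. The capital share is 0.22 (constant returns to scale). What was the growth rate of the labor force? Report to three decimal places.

The labor force grew 2.382%.

Labor's share = 1 − 0.22 = 0.78.
gY = gA + 0.22×11.1 + 0.78×g.
0.78×g = 5.3 − 1 − 2.442 = 1.858.
g = 1.858 / 0.78 = 2.38205%.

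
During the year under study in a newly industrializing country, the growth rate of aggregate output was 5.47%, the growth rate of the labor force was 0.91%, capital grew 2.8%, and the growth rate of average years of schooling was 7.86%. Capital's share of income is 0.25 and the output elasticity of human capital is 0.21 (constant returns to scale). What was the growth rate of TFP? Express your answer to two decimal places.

2.63%

Labor's share = 1 − 0.25 − 0.21 = 0.54.
Capital: 0.25 × 2.8 = 0.7 pp.
Average years of schooling: 0.21 × 7.86 = 1.6506 pp.
The labor force: 0.54 × 0.91 = 0.4914 pp.
TFP growth = 5.47 − 2.842 = 2.628%.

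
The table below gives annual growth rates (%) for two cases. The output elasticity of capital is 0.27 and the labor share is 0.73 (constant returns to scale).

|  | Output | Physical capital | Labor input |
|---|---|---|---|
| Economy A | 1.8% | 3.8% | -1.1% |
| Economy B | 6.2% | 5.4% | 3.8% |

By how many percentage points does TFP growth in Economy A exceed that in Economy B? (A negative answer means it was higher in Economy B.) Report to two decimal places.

Labor's share = 1 − 0.27 = 0.73.
Economy A: TFP = 1.8 − 1.026 + 0.803 = 1.577%.
Economy B: TFP = 6.2 − 1.458 − 2.774 = 1.968%.
Difference = 1.577 − (1.968) = -0.391 pp.

-0.39 percentage points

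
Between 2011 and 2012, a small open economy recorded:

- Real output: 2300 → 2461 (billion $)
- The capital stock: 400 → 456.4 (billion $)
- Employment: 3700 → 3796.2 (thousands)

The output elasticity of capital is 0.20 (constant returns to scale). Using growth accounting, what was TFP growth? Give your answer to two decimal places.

2.10%

Real output growth = (2461 − 2300) / 2300 = 7%.
The capital stock growth = (456.4 − 400) / 400 = 14.1%.
Employment growth = (3796.2 − 3700) / 3700 = 2.6%.
Labor's share = 1 − 0.2 = 0.8.
The capital stock: 0.2 × 14.1 = 2.82 pp.
Employment: 0.8 × 2.6 = 2.08 pp.
TFP growth = 7 − 4.9 = 2.1%.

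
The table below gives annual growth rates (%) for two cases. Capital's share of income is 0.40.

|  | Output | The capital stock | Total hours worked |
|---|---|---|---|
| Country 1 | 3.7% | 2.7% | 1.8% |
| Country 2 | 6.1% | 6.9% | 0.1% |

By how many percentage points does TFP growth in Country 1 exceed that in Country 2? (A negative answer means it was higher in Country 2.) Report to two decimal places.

Labor's share = 1 − 0.4 = 0.6.
Country 1: TFP = 3.7 − 1.08 − 1.08 = 1.54%.
Country 2: TFP = 6.1 − 2.76 − 0.06 = 3.28%.
Difference = 1.54 − (3.28) = -1.74 pp.

-1.74 percentage points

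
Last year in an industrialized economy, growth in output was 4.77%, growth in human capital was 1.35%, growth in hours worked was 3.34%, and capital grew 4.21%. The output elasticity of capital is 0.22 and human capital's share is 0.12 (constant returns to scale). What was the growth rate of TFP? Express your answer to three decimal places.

TFP growth was 1.477%.

Labor's share = 1 − 0.22 − 0.12 = 0.66.
Capital: 0.22 × 4.21 = 0.9262 pp.
Human capital: 0.12 × 1.35 = 0.162 pp.
Hours worked: 0.66 × 3.34 = 2.2044 pp.
TFP growth = 4.77 − 3.2926 = 1.4774%.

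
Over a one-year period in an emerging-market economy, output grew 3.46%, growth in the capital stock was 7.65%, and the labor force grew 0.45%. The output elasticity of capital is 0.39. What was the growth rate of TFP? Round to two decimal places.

0.20%

Labor's share = 1 − 0.39 = 0.61.
The capital stock: 0.39 × 7.65 = 2.9835 pp.
The labor force: 0.61 × 0.45 = 0.2745 pp.
TFP growth = 3.46 − 3.258 = 0.202%.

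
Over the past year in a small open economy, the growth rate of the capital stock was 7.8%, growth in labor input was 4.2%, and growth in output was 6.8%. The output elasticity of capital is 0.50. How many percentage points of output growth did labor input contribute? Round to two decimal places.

2.10 percentage points

Labor's share = 1 − 0.5 = 0.5.
Contribution = share × growth = 0.5 × 4.2 = 2.1 pp.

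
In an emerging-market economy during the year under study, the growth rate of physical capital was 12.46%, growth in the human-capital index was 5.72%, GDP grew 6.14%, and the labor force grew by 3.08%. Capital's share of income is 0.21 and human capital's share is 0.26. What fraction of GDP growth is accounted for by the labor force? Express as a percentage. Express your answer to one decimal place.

26.6%

Labor's share = 1 − 0.21 − 0.26 = 0.53.
The labor force contributed 0.53 × 3.08 = 1.6324 pp.
Share of growth = 1.6324 / 6.14 × 100 = 26.586%.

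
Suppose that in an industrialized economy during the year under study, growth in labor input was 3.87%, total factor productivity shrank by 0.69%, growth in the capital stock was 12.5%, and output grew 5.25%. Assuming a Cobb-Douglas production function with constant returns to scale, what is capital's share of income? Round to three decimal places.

0.240

gY = gA + α·gK + (1−α)·gL, so gY − gA − gL = α(gK − gL).
5.25 + 0.69 − 3.87 = α × (12.5 − 3.87).
2.07 = 8.63 α, so α = 0.23986.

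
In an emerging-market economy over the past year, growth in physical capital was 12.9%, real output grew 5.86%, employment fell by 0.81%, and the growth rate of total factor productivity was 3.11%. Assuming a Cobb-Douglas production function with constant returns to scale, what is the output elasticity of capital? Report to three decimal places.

gY = gA + α·gK + (1−α)·gL, so gY − gA − gL = α(gK − gL).
5.86 − 3.11 + 0.81 = α × (12.9 − (-0.81)).
3.56 = 13.71 α, so α = 0.25966.

0.260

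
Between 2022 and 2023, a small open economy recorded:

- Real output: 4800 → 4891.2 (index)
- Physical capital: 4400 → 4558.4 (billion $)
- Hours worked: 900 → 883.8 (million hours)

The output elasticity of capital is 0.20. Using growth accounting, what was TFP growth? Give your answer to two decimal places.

TFP growth was 2.62%.

Real output growth = (4891.2 − 4800) / 4800 = 1.9%.
Physical capital growth = (4558.4 − 4400) / 4400 = 3.6%.
Hours worked growth = (883.8 − 900) / 900 = -1.8%.
Labor's share = 1 − 0.2 = 0.8.
Physical capital: 0.2 × 3.6 = 0.72 pp.
Hours worked: 0.8 × (-1.8) = -1.44 pp.
TFP growth = 1.9 + 0.72 = 2.62%.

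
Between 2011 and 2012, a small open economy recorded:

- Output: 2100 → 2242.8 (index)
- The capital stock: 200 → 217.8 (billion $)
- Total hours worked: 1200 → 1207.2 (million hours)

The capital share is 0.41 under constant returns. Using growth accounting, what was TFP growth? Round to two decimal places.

TFP growth was 2.80%.

Output growth = (2242.8 − 2100) / 2100 = 6.8%.
The capital stock growth = (217.8 − 200) / 200 = 8.9%.
Total hours worked growth = (1207.2 − 1200) / 1200 = 0.6%.
Labor's share = 1 − 0.41 = 0.59.
The capital stock: 0.41 × 8.9 = 3.649 pp.
Total hours worked: 0.59 × 0.6 = 0.354 pp.
TFP growth = 6.8 − 4.003 = 2.797%.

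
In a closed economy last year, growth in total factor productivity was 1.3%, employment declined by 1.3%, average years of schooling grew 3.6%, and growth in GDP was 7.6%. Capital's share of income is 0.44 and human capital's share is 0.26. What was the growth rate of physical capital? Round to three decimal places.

13.077%

Labor's share = 1 − 0.44 − 0.26 = 0.3.
gY = gA + 0.26×3.6 + 0.3×(-1.3) + 0.44×g.
0.44×g = 7.6 − 1.3 − 0.546 = 5.754.
g = 5.754 / 0.44 = 13.07727%.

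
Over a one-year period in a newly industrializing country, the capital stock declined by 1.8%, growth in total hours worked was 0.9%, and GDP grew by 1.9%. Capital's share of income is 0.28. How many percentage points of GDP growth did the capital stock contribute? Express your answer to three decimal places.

Contribution = share × growth = 0.28 × (-1.8) = -0.504 pp.

-0.504 pp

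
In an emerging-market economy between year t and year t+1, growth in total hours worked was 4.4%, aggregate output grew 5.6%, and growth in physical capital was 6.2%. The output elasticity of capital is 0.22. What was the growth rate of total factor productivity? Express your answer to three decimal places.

Labor's share = 1 − 0.22 = 0.78.
Physical capital: 0.22 × 6.2 = 1.364 pp.
Total hours worked: 0.78 × 4.4 = 3.432 pp.
TFP growth = 5.6 − 4.796 = 0.804%.

0.804%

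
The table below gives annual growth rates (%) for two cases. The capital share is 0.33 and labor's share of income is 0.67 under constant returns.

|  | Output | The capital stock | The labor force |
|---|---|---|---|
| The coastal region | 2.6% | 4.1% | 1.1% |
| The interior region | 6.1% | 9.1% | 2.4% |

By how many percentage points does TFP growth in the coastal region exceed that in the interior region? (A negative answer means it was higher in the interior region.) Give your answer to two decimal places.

Labor's share = 1 − 0.33 = 0.67.
The coastal region: TFP = 2.6 − 1.353 − 0.737 = 0.51%.
The interior region: TFP = 6.1 − 3.003 − 1.608 = 1.489%.
Difference = 0.51 − (1.489) = -0.979 pp.

-0.98 percentage points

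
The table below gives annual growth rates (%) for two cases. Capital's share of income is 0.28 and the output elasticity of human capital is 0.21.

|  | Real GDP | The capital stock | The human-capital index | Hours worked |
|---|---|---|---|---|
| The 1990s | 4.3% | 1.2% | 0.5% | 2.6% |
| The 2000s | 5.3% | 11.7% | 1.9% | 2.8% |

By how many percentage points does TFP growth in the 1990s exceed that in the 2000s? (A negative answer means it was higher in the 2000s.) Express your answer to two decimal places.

Labor's share = 1 − 0.28 − 0.21 = 0.51.
The 1990s: TFP = 4.3 − 0.336 − 0.105 − 1.326 = 2.533%.
The 2000s: TFP = 5.3 − 3.276 − 0.399 − 1.428 = 0.197%.
Difference = 2.533 − (0.197) = 2.336 pp.

2.34 percentage points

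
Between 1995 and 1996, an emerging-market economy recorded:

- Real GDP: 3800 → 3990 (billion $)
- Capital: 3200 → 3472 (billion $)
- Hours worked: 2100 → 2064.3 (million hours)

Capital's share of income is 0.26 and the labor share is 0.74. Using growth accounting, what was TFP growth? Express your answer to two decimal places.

4.05%

Real GDP growth = (3990 − 3800) / 3800 = 5%.
Capital growth = (3472 − 3200) / 3200 = 8.5%.
Hours worked growth = (2064.3 − 2100) / 2100 = -1.7%.
Labor's share = 1 − 0.26 = 0.74.
Capital: 0.26 × 8.5 = 2.21 pp.
Hours worked: 0.74 × (-1.7) = -1.258 pp.
TFP growth = 5 − 0.952 = 4.048%.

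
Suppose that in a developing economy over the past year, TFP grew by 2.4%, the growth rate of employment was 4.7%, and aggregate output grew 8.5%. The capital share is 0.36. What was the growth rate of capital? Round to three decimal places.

Labor's share = 1 − 0.36 = 0.64.
gY = gA + 0.64×4.7 + 0.36×g.
0.36×g = 8.5 − 2.4 − 3.008 = 3.092.
g = 3.092 / 0.36 = 8.58889%.

8.589%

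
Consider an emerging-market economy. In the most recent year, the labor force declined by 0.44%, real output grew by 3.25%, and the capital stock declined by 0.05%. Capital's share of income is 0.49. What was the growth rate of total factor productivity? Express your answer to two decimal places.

Labor's share = 1 − 0.49 = 0.51.
The capital stock: 0.49 × (-0.05) = -0.0245 pp.
The labor force: 0.51 × (-0.44) = -0.2244 pp.
TFP growth = 3.25 + 0.2489 = 3.4989%.

Total factor productivity grew 3.50%.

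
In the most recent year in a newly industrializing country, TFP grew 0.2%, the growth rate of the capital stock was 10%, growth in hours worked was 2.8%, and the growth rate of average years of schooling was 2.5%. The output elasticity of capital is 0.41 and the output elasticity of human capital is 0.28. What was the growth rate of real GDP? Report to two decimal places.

Real GDP grew 5.87%.

Labor's share = 1 − 0.41 − 0.28 = 0.31.
The capital stock: 0.41 × 10 = 4.1 pp.
Average years of schooling: 0.28 × 2.5 = 0.7 pp.
Hours worked: 0.31 × 2.8 = 0.868 pp.
Output growth = 0.2 + 5.668 = 5.868%.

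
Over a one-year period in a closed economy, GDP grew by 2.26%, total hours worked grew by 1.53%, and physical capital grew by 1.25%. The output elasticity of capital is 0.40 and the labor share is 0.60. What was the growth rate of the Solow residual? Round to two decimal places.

The Solow residual growth was 0.84%.

Labor's share = 1 − 0.4 = 0.6.
Physical capital: 0.4 × 1.25 = 0.5 pp.
Total hours worked: 0.6 × 1.53 = 0.918 pp.
TFP growth = 2.26 − 1.418 = 0.842%.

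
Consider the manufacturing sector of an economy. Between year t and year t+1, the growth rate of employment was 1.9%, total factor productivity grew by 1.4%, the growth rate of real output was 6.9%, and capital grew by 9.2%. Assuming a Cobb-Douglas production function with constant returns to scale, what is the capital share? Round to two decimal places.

gY = gA + α·gK + (1−α)·gL, so gY − gA − gL = α(gK − gL).
6.9 − 1.4 − 1.9 = α × (9.2 − 1.9).
3.6 = 7.3 α, so α = 0.4932.

α = 0.49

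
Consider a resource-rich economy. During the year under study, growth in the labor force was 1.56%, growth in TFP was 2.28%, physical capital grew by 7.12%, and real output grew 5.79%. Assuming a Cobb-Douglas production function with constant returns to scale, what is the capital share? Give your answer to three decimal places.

gY = gA + α·gK + (1−α)·gL, so gY − gA − gL = α(gK − gL).
5.79 − 2.28 − 1.56 = α × (7.12 − 1.56).
1.95 = 5.56 α, so α = 0.35072.

0.351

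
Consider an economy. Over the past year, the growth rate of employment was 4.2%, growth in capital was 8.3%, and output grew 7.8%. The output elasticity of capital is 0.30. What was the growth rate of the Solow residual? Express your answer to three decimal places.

The Solow residual growth was 2.370%.

Labor's share = 1 − 0.3 = 0.7.
Capital: 0.3 × 8.3 = 2.49 pp.
Employment: 0.7 × 4.2 = 2.94 pp.
TFP growth = 7.8 − 5.43 = 2.37%.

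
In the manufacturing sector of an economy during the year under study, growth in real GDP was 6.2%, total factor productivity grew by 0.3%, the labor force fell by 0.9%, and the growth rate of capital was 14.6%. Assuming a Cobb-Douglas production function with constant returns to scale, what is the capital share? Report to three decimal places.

0.439

gY = gA + α·gK + (1−α)·gL, so gY − gA − gL = α(gK − gL).
6.2 − 0.3 + 0.9 = α × (14.6 − (-0.9)).
6.8 = 15.5 α, so α = 0.43871.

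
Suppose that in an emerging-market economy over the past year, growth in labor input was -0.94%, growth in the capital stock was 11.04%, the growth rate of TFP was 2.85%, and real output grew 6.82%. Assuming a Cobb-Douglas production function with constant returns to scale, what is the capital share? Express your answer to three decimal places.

α = 0.410

gY = gA + α·gK + (1−α)·gL, so gY − gA − gL = α(gK − gL).
6.82 − 2.85 + 0.94 = α × (11.04 − (-0.94)).
4.91 = 11.98 α, so α = 0.40985.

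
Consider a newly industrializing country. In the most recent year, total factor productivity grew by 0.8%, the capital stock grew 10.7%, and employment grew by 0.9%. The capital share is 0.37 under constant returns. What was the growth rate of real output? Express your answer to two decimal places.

Real output growth was 5.33%.

Labor's share = 1 − 0.37 = 0.63.
The capital stock: 0.37 × 10.7 = 3.959 pp.
Employment: 0.63 × 0.9 = 0.567 pp.
Output growth = 0.8 + 4.526 = 5.326%.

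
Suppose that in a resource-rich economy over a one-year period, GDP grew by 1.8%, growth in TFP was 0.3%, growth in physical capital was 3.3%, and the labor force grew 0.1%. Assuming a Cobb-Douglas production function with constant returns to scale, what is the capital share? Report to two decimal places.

α = 0.44

gY = gA + α·gK + (1−α)·gL, so gY − gA − gL = α(gK − gL).
1.8 − 0.3 − 0.1 = α × (3.3 − 0.1).
1.4 = 3.2 α, so α = 0.4375.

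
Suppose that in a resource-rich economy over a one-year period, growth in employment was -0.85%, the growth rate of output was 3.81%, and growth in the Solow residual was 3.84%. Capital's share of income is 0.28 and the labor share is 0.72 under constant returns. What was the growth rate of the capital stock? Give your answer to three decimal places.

2.079%

Labor's share = 1 − 0.28 = 0.72.
gY = gA + 0.72×(-0.85) + 0.28×g.
0.28×g = 3.81 − 3.84 + 0.612 = 0.582.
g = 0.582 / 0.28 = 2.07857%.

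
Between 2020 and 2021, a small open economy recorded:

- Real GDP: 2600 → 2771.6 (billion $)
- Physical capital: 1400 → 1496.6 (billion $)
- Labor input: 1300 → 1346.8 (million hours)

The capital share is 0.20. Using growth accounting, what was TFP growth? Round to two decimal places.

TFP grew 2.34%.

Real GDP growth = (2771.6 − 2600) / 2600 = 6.6%.
Physical capital growth = (1496.6 − 1400) / 1400 = 6.9%.
Labor input growth = (1346.8 − 1300) / 1300 = 3.6%.
Labor's share = 1 − 0.2 = 0.8.
Physical capital: 0.2 × 6.9 = 1.38 pp.
Labor input: 0.8 × 3.6 = 2.88 pp.
TFP growth = 6.6 − 4.26 = 2.34%.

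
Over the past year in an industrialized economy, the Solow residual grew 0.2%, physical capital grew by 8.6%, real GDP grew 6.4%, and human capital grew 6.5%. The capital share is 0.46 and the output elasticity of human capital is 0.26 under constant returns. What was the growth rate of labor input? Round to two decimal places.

Labor input grew 1.98%.

Labor's share = 1 − 0.46 − 0.26 = 0.28.
gY = gA + 0.46×8.6 + 0.26×6.5 + 0.28×g.
0.28×g = 6.4 − 0.2 − 5.646 = 0.554.
g = 0.554 / 0.28 = 1.9786%.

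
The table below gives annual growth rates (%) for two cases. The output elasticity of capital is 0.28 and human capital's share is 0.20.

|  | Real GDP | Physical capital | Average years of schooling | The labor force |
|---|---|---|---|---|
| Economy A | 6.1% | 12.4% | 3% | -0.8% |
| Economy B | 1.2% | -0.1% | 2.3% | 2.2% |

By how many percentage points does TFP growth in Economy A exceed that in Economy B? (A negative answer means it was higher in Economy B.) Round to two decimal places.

2.82 percentage points

Labor's share = 1 − 0.28 − 0.2 = 0.52.
Economy A: TFP = 6.1 − 3.472 − 0.6 + 0.416 = 2.444%.
Economy B: TFP = 1.2 + 0.028 − 0.46 − 1.144 = -0.376%.
Difference = 2.444 − (-0.376) = 2.82 pp.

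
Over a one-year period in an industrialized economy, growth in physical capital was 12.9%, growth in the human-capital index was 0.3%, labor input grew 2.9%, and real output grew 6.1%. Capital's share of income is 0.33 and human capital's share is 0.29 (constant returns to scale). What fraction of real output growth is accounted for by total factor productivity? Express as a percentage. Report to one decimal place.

10.7%

Labor's share = 1 − 0.33 − 0.29 = 0.38.
Physical capital: 0.33 × 12.9 = 4.257 pp.
The human-capital index: 0.29 × 0.3 = 0.087 pp.
Labor input: 0.38 × 2.9 = 1.102 pp.
TFP growth = 6.1 − 5.446 = 0.654%.
TFP share of growth = 0.654 / 6.1 × 100 = 10.721%.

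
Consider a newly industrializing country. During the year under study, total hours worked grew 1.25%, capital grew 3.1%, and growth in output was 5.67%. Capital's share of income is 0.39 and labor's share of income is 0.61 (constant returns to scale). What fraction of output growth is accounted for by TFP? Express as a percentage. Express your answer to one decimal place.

TFP accounted for 65.2% of growth.

Labor's share = 1 − 0.39 = 0.61.
Capital: 0.39 × 3.1 = 1.209 pp.
Total hours worked: 0.61 × 1.25 = 0.7625 pp.
TFP growth = 5.67 − 1.9715 = 3.6985%.
TFP share of growth = 3.6985 / 5.67 × 100 = 65.229%.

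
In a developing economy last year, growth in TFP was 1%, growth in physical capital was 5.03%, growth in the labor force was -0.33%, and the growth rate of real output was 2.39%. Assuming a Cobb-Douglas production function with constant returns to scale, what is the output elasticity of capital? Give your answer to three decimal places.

0.321

gY = gA + α·gK + (1−α)·gL, so gY − gA − gL = α(gK − gL).
2.39 − 1 + 0.33 = α × (5.03 − (-0.33)).
1.72 = 5.36 α, so α = 0.3209.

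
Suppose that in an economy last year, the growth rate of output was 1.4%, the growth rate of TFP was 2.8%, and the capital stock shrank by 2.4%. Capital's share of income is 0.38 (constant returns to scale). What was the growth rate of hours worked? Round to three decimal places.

-0.787%

Labor's share = 1 − 0.38 = 0.62.
gY = gA + 0.38×(-2.4) + 0.62×g.
0.62×g = 1.4 − 2.8 + 0.912 = -0.488.
g = -0.488 / 0.62 = -0.7871%.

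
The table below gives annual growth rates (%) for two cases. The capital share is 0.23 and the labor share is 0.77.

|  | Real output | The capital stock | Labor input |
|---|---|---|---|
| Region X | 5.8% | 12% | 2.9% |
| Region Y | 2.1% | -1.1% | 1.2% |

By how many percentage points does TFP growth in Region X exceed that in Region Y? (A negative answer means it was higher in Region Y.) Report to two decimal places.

-0.62 percentage points

Labor's share = 1 − 0.23 = 0.77.
Region X: TFP = 5.8 − 2.76 − 2.233 = 0.807%.
Region Y: TFP = 2.1 + 0.253 − 0.924 = 1.429%.
Difference = 0.807 − (1.429) = -0.622 pp.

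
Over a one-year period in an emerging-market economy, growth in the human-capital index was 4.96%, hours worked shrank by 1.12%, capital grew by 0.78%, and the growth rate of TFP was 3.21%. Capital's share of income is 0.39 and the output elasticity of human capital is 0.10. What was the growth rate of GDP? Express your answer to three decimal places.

GDP grew 3.439%.

Labor's share = 1 − 0.39 − 0.1 = 0.51.
Capital: 0.39 × 0.78 = 0.3042 pp.
The human-capital index: 0.1 × 4.96 = 0.496 pp.
Hours worked: 0.51 × (-1.12) = -0.5712 pp.
Output growth = 3.21 + 0.229 = 3.439%.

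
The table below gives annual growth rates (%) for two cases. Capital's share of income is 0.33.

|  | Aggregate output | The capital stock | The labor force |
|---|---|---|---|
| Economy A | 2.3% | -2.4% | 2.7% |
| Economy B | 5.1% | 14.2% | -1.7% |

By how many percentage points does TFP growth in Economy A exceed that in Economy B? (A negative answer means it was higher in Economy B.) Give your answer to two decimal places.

Labor's share = 1 − 0.33 = 0.67.
Economy A: TFP = 2.3 + 0.792 − 1.809 = 1.283%.
Economy B: TFP = 5.1 − 4.686 + 1.139 = 1.553%.
Difference = 1.283 − (1.553) = -0.27 pp.

-0.27 percentage points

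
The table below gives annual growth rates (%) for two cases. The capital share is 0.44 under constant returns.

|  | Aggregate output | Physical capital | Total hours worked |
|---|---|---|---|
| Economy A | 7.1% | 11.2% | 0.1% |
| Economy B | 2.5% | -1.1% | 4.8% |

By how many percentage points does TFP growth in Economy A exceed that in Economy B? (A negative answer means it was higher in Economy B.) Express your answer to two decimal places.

1.82 percentage points

Labor's share = 1 − 0.44 = 0.56.
Economy A: TFP = 7.1 − 4.928 − 0.056 = 2.116%.
Economy B: TFP = 2.5 + 0.484 − 2.688 = 0.296%.
Difference = 2.116 − (0.296) = 1.82 pp.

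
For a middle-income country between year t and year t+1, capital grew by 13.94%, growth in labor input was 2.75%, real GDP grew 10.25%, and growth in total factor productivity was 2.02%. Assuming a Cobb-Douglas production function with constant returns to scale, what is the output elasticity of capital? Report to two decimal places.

The output elasticity of capital is 0.49.

gY = gA + α·gK + (1−α)·gL, so gY − gA − gL = α(gK − gL).
10.25 − 2.02 − 2.75 = α × (13.94 − 2.75).
5.48 = 11.19 α, so α = 0.4897.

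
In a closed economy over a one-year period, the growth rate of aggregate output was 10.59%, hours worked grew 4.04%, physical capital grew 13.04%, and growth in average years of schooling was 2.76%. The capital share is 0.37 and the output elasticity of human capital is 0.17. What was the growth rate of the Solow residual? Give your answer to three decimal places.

The Solow residual growth was 3.438%.

Labor's share = 1 − 0.37 − 0.17 = 0.46.
Physical capital: 0.37 × 13.04 = 4.8248 pp.
Average years of schooling: 0.17 × 2.76 = 0.4692 pp.
Hours worked: 0.46 × 4.04 = 1.8584 pp.
TFP growth = 10.59 − 7.1524 = 3.4376%.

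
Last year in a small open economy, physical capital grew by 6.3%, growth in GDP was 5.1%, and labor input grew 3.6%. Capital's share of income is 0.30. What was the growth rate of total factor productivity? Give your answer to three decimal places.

Labor's share = 1 − 0.3 = 0.7.
Physical capital: 0.3 × 6.3 = 1.89 pp.
Labor input: 0.7 × 3.6 = 2.52 pp.
TFP growth = 5.1 − 4.41 = 0.69%.

0.690%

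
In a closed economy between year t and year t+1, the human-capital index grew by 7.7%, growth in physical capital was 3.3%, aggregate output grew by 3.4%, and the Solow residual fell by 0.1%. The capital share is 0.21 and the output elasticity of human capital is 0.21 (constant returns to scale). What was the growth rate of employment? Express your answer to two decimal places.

Labor's share = 1 − 0.21 − 0.21 = 0.58.
gY = gA + 0.21×3.3 + 0.21×7.7 + 0.58×g.
0.58×g = 3.4 + 0.1 − 2.31 = 1.19.
g = 1.19 / 0.58 = 2.0517%.

Employment growth was 2.05%.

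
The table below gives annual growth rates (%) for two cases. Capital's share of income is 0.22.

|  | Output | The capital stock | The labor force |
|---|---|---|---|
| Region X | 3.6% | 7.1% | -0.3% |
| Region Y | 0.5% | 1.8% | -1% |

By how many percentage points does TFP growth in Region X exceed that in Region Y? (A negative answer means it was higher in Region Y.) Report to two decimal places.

Labor's share = 1 − 0.22 = 0.78.
Region X: TFP = 3.6 − 1.562 + 0.234 = 2.272%.
Region Y: TFP = 0.5 − 0.396 + 0.78 = 0.884%.
Difference = 2.272 − (0.884) = 1.388 pp.

1.39 percentage points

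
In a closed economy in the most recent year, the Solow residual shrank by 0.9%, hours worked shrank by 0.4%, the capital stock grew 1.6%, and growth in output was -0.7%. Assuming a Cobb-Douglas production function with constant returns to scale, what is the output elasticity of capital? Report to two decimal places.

gY = gA + α·gK + (1−α)·gL, so gY − gA − gL = α(gK − gL).
-0.7 + 0.9 + 0.4 = α × (1.6 − (-0.4)).
0.6 = 2 α, so α = 0.3.

0.30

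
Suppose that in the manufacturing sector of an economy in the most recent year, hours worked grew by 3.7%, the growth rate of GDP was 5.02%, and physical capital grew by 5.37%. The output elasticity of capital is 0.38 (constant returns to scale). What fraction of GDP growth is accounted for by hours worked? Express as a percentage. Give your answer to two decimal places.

Labor's share = 1 − 0.38 = 0.62.
Hours worked contributed 0.62 × 3.7 = 2.294 pp.
Share of growth = 2.294 / 5.02 × 100 = 45.6972%.

45.70%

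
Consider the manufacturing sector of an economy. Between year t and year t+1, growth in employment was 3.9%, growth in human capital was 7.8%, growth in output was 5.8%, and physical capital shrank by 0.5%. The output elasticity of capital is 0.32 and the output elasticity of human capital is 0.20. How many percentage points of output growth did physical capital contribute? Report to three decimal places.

Contribution = share × growth = 0.32 × (-0.5) = -0.16 pp.

-0.160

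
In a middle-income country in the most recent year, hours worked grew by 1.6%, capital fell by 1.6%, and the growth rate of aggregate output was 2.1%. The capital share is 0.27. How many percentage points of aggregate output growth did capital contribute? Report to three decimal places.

Contribution = share × growth = 0.27 × (-1.6) = -0.432 pp.

-0.432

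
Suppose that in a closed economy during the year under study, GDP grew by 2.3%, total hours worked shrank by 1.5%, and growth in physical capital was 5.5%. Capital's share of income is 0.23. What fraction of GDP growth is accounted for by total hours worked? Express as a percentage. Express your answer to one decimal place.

Total hours worked accounted for -50.2% of growth.

Labor's share = 1 − 0.23 = 0.77.
Total hours worked contributed 0.77 × (-1.5) = -1.155 pp.
Share of growth = -1.155 / 2.3 × 100 = -50.217%.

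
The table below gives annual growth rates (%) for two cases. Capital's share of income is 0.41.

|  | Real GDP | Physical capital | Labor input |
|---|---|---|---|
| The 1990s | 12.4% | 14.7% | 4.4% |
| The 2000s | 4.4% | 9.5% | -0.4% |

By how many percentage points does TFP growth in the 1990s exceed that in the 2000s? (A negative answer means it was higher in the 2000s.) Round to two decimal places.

Labor's share = 1 − 0.41 = 0.59.
The 1990s: TFP = 12.4 − 6.027 − 2.596 = 3.777%.
The 2000s: TFP = 4.4 − 3.895 + 0.236 = 0.741%.
Difference = 3.777 − (0.741) = 3.036 pp.

3.04 percentage points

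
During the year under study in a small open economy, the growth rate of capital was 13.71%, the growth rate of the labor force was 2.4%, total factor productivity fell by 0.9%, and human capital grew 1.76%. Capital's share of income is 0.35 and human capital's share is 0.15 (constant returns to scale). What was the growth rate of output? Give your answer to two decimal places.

Labor's share = 1 − 0.35 − 0.15 = 0.5.
Capital: 0.35 × 13.71 = 4.7985 pp.
Human capital: 0.15 × 1.76 = 0.264 pp.
The labor force: 0.5 × 2.4 = 1.2 pp.
Output growth = -0.9 + 6.2625 = 5.3625%.

5.36%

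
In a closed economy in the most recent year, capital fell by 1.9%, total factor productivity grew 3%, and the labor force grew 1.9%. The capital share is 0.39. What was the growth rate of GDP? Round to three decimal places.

Labor's share = 1 − 0.39 = 0.61.
Capital: 0.39 × (-1.9) = -0.741 pp.
The labor force: 0.61 × 1.9 = 1.159 pp.
Output growth = 3 + 0.418 = 3.418%.

3.418%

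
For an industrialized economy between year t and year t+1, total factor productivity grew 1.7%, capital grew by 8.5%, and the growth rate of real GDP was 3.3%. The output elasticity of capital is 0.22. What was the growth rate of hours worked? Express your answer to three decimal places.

Labor's share = 1 − 0.22 = 0.78.
gY = gA + 0.22×8.5 + 0.78×g.
0.78×g = 3.3 − 1.7 − 1.87 = -0.27.
g = -0.27 / 0.78 = -0.34615%.

-0.346%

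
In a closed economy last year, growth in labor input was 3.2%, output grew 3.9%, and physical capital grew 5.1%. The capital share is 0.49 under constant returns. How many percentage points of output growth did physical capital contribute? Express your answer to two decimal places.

Contribution = share × growth = 0.49 × 5.1 = 2.499 pp.

2.50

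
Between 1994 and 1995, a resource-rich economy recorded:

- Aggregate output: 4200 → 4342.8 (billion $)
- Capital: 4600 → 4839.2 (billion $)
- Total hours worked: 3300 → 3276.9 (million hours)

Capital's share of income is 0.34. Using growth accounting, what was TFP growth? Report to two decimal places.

Aggregate output growth = (4342.8 − 4200) / 4200 = 3.4%.
Capital growth = (4839.2 − 4600) / 4600 = 5.2%.
Total hours worked growth = (3276.9 − 3300) / 3300 = -0.7%.
Labor's share = 1 − 0.34 = 0.66.
Capital: 0.34 × 5.2 = 1.768 pp.
Total hours worked: 0.66 × (-0.7) = -0.462 pp.
TFP growth = 3.4 − 1.306 = 2.094%.

2.09%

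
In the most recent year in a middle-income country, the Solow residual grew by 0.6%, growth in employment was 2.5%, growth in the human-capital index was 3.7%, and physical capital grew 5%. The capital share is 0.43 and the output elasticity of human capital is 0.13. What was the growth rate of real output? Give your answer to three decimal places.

Real output grew 4.331%.

Labor's share = 1 − 0.43 − 0.13 = 0.44.
Physical capital: 0.43 × 5 = 2.15 pp.
The human-capital index: 0.13 × 3.7 = 0.481 pp.
Employment: 0.44 × 2.5 = 1.1 pp.
Output growth = 0.6 + 3.731 = 4.331%.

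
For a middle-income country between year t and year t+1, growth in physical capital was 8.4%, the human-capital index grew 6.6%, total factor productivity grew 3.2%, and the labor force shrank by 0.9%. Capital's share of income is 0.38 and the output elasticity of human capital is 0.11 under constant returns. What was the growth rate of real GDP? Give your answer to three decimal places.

Labor's share = 1 − 0.38 − 0.11 = 0.51.
Physical capital: 0.38 × 8.4 = 3.192 pp.
The human-capital index: 0.11 × 6.6 = 0.726 pp.
The labor force: 0.51 × (-0.9) = -0.459 pp.
Output growth = 3.2 + 3.459 = 6.659%.

6.659%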